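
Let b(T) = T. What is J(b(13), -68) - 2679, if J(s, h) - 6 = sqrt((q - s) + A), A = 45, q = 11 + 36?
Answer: -2673 + sqrt(79) ≈ -2664.1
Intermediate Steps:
q = 47
J(s, h) = 6 + sqrt(92 - s) (J(s, h) = 6 + sqrt((47 - s) + 45) = 6 + sqrt(92 - s))
J(b(13), -68) - 2679 = (6 + sqrt(92 - 1*13)) - 2679 = (6 + sqrt(92 - 13)) - 2679 = (6 + sqrt(79)) - 2679 = -2673 + sqrt(79)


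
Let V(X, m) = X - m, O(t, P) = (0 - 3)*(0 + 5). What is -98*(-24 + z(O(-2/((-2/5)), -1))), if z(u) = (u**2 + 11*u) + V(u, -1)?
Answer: -2156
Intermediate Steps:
O(t, P) = -15 (O(t, P) = -3*5 = -15)
z(u) = 1 + u**2 + 12*u (z(u) = (u**2 + 11*u) + (u - 1*(-1)) = (u**2 + 11*u) + (u + 1) = (u**2 + 11*u) + (1 + u) = 1 + u**2 + 12*u)
-98*(-24 + z(O(-2/((-2/5)), -1))) = -98*(-24 + (1 + (-15)**2 + 12*(-15))) = -98*(-24 + (1 + 225 - 180)) = -98*(-24 + 46) = -98*22 = -2156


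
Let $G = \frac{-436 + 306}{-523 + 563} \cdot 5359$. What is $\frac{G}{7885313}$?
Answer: $- \frac{69667}{31541252} \approx -0.0022088$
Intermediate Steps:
$G = - \frac{69667}{4}$ ($G = - \frac{130}{40} \cdot 5359 = \left(-130\right) \frac{1}{40} \cdot 5359 = \left(- \frac{13}{4}\right) 5359 = - \frac{69667}{4} \approx -17417.0$)
$\frac{G}{7885313} = - \frac{69667}{4 \cdot 7885313} = \left(- \frac{69667}{4}\right) \frac{1}{7885313} = - \frac{69667}{31541252}$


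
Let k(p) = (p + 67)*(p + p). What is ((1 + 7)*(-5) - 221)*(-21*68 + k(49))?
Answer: -2594340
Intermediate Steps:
k(p) = 2*p*(67 + p) (k(p) = (67 + p)*(2*p) = 2*p*(67 + p))
((1 + 7)*(-5) - 221)*(-21*68 + k(49)) = ((1 + 7)*(-5) - 221)*(-21*68 + 2*49*(67 + 49)) = (8*(-5) - 221)*(-1428 + 2*49*116) = (-40 - 221)*(-1428 + 11368) = -261*9940 = -2594340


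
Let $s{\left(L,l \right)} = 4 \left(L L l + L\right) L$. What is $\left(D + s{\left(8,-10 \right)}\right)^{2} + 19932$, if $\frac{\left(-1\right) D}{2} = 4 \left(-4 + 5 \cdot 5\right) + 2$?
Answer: $416016748$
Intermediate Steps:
$D = -172$ ($D = - 2 \left(4 \left(-4 + 5 \cdot 5\right) + 2\right) = - 2 \left(4 \left(-4 + 25\right) + 2\right) = - 2 \left(4 \cdot 21 + 2\right) = - 2 \left(84 + 2\right) = \left(-2\right) 86 = -172$)
$s{\left(L,l \right)} = L \left(4 L + 4 l L^{2}\right)$ ($s{\left(L,l \right)} = 4 \left(L^{2} l + L\right) L = 4 \left(l L^{2} + L\right) L = 4 \left(L + l L^{2}\right) L = \left(4 L + 4 l L^{2}\right) L = L \left(4 L + 4 l L^{2}\right)$)
$\left(D + s{\left(8,-10 \right)}\right)^{2} + 19932 = \left(-172 + 4 \cdot 8^{2} \left(1 + 8 \left(-10\right)\right)\right)^{2} + 19932 = \left(-172 + 4 \cdot 64 \left(1 - 80\right)\right)^{2} + 19932 = \left(-172 + 4 \cdot 64 \left(-79\right)\right)^{2} + 19932 = \left(-172 - 20224\right)^{2} + 19932 = \left(-20396\right)^{2} + 19932 = 415996816 + 19932 = 416016748$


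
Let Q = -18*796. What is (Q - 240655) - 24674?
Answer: -279657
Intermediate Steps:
Q = -14328
(Q - 240655) - 24674 = (-14328 - 240655) - 24674 = -254983 - 24674 = -279657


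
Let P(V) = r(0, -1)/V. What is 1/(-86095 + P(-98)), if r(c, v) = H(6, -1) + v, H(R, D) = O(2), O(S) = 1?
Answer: -1/86095 ≈ -1.1615e-5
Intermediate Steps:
H(R, D) = 1
r(c, v) = 1 + v
P(V) = 0 (P(V) = (1 - 1)/V = 0/V = 0)
1/(-86095 + P(-98)) = 1/(-86095 + 0) = 1/(-86095) = -1/86095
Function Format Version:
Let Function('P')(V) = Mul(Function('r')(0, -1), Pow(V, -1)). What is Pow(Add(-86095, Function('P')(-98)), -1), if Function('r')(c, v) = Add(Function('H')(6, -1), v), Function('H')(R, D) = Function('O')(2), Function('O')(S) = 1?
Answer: Rational(-1, 86095) ≈ -1.1615e-5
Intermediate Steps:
Function('H')(R, D) = 1
Function('r')(c, v) = Add(1, v)
Function('P')(V) = 0 (Function('P')(V) = Mul(Add(1, -1), Pow(V, -1)) = Mul(0, Pow(V, -1)) = 0)
Pow(Add(-86095, Function('P')(-98)), -1) = Pow(Add(-86095, 0), -1) = Pow(-86095, -1) = Rational(-1, 86095)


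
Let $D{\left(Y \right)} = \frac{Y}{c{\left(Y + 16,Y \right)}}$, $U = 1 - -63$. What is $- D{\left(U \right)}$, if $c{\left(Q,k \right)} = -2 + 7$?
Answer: $- \frac{64}{5} \approx -12.8$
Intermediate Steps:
$c{\left(Q,k \right)} = 5$
$U = 64$ ($U = 1 + 63 = 64$)
$D{\left(Y \right)} = \frac{Y}{5}$
$- D{\left(U \right)} = - \frac{64}{5}$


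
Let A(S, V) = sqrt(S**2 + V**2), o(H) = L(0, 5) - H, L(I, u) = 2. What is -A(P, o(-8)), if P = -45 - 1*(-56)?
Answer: -sqrt(221) ≈ -14.866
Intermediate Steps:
P = 11 (P = -45 + 56 = 11)
o(H) = 2 - H
-A(P, o(-8)) = -sqrt(11**2 + (2 - 1*(-8))**2) = -sqrt(121 + (2 + 8)**2) = -sqrt(121 + 10**2) = -sqrt(121 + 100) = -sqrt(221)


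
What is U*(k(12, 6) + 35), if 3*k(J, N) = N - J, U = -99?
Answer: -3267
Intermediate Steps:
k(J, N) = -J/3 + N/3 (k(J, N) = (N - J)/3 = -J/3 + N/3)
U*(k(12, 6) + 35) = -99*((-1/3*12 + (1/3)*6) + 35) = -99*((-4 + 2) + 35) = -99*(-2 + 35) = -99*33 = -3267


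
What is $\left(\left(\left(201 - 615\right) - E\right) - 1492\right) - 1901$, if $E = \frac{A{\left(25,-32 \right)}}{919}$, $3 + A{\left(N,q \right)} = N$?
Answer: $- \frac{3498655}{919} \approx -3807.0$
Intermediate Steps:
$A{\left(N,q \right)} = -3 + N$
$E = \frac{22}{919}$ ($E = \frac{-3 + 25}{919} = 22 \cdot \frac{1}{919} = \frac{22}{919} \approx 0.023939$)
$\left(\left(\left(201 - 615\right) - E\right) - 1492\right) - 1901 = \left(\left(\left(201 - 615\right) - \frac{22}{919}\right) - 1492\right) - 1901 = \left(\left(-414 - \frac{22}{919}\right) - 1492\right) - 1901 = \left(- \frac{380488}{919} - 1492\right) - 1901 = - \frac{1751636}{919} - 1901 = - \frac{3498655}{919}$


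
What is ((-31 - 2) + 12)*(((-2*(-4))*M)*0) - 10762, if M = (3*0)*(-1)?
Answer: -10762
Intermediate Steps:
M = 0 (M = 0*(-1) = 0)
((-31 - 2) + 12)*(((-2*(-4))*M)*0) - 10762 = ((-31 - 2) + 12)*((-2*(-4)*0)*0) - 10762 = (-33 + 12)*((8*0)*0) - 10762 = -0*0 - 10762 = -21*0 - 10762 = 0 - 10762 = -10762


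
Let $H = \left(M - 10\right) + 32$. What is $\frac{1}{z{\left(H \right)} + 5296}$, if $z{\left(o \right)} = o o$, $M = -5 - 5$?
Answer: $\frac{1}{5440} \approx 0.00018382$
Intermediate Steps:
$M = -10$ ($M = -5 - 5 = -10$)
$H = 12$ ($H = \left(-10 - 10\right) + 32 = -20 + 32 = 12$)
$z{\left(o \right)} = o^{2}$
$\frac{1}{z{\left(H \right)} + 5296} = \frac{1}{12^{2} + 5296} = \frac{1}{144 + 5296} = \frac{1}{5440}$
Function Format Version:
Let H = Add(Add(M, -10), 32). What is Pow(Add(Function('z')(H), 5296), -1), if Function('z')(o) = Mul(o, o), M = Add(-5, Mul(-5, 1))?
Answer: Rational(1, 5440) ≈ 0.00018382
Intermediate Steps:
M = -10 (M = Add(-5, -5) = -10)
H = 12 (H = Add(Add(-10, -10), 32) = Add(-20, 32) = 12)
Function('z')(o) = Pow(o, 2)
Pow(Add(Function('z')(H), 5296), -1) = Pow(Add(Pow(12, 2), 5296), -1) = Pow(Add(144, 5296), -1) = Pow(5440, -1) = Rational(1, 5440)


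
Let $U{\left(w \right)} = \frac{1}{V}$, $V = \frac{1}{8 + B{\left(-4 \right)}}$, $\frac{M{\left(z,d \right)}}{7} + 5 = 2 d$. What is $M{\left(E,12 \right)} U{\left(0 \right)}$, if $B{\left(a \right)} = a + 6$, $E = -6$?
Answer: $1330$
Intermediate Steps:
$B{\left(a \right)} = 6 + a$
$M{\left(z,d \right)} = -35 + 14 d$ ($M{\left(z,d \right)} = -35 + 7 \cdot 2 d = -35 + 14 d$)
$V = \frac{1}{10}$ ($V = \frac{1}{8 + \left(6 - 4\right)} = \frac{1}{8 + 2} = \frac{1}{10} \approx 0.1$)
$U{\left(w \right)} = 10$ ($U{\left(w \right)} = \frac{1}{\frac{1}{10}} = 10$)
$M{\left(E,12 \right)} U{\left(0 \right)} = \left(-35 + 14 \cdot 12\right) 10 = \left(-35 + 168\right) 10 = 133 \cdot 10 = 1330$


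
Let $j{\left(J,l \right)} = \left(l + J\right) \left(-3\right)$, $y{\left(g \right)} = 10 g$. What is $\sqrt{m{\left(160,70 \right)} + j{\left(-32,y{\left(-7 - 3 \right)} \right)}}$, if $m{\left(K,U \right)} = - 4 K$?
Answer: $2 i \sqrt{61} \approx 15.62 i$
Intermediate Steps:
$j{\left(J,l \right)} = - 3 J - 3 l$ ($j{\left(J,l \right)} = \left(J + l\right) \left(-3\right) = - 3 J - 3 l$)
$\sqrt{m{\left(160,70 \right)} + j{\left(-32,y{\left(-7 - 3 \right)} \right)}} = \sqrt{\left(-4\right) 160 - \left(-96 + 3 \cdot 10 \left(-7 - 3\right)\right)} = \sqrt{-640 - \left(-96 + 3 \cdot 10 \left(-7 - 3\right)\right)} = \sqrt{-640 - \left(-96 + 3 \cdot 10 \left(-10\right)\right)} = \sqrt{-640 + \left(96 - -300\right)} = \sqrt{-640 + \left(96 + 300\right)} = \sqrt{-640 + 396} = \sqrt{-244} = 2 i \sqrt{61}$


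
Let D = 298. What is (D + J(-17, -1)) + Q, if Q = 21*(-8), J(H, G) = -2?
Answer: 128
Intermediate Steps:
Q = -168
(D + J(-17, -1)) + Q = (298 - 2) - 168 = 296 - 168 = 128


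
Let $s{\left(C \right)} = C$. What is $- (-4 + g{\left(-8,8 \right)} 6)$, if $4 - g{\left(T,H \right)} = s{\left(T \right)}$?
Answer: $-68$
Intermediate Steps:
$g{\left(T,H \right)} = 4 - T$
$- (-4 + g{\left(-8,8 \right)} 6) = - (-4 + \left(4 - -8\right) 6) = - (-4 + \left(4 + 8\right) 6) = - (-4 + 12 \cdot 6) = - (-4 + 72) = \left(-1\right) 68 = -68$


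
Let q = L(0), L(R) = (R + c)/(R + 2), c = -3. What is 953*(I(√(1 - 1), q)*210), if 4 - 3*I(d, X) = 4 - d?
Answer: 0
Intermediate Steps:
L(R) = (-3 + R)/(2 + R) (L(R) = (R - 3)/(R + 2) = (-3 + R)/(2 + R))
q = -3/2 (q = (-3 + 0)/(2 + 0) = -3/2 ≈ -1.5000)
I(d, X) = d/3 (I(d, X) = 4/3 - (4 - d)/3 = 4/3 + (-4/3 + d/3) = d/3)
953*(I(√(1 - 1), q)*210) = 953*((√(1 - 1)/3)*210) = 953*((√0/3)*210) = 953*(((⅓)*0)*210) = 953*(0*210) = 953*0 = 0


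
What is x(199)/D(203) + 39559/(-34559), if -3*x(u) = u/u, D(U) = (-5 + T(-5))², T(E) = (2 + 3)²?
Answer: -47505359/41470800 ≈ -1.1455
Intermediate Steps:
T(E) = 25 (T(E) = 5² = 25)
D(U) = 400 (D(U) = (-5 + 25)² = 20² = 400)
x(u) = -⅓ (x(u) = -u/(3*u) = -⅓*1 = -⅓)
x(199)/D(203) + 39559/(-34559) = -⅓/400 + 39559/(-34559) = -⅓*1/400 + 39559*(-1/34559) = -1/1200 - 39559/34559 = -47505359/41470800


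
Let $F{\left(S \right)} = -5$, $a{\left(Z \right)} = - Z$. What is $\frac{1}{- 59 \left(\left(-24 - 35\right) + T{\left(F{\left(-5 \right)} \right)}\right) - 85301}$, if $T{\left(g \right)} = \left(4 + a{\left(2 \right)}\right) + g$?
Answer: $- \frac{1}{81643} \approx -1.2248 \cdot 10^{-5}$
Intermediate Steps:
$T{\left(g \right)} = 2 + g$ ($T{\left(g \right)} = \left(4 - 2\right) + g = 2 + g$)
$\frac{1}{- 59 \left(\left(-24 - 35\right) + T{\left(F{\left(-5 \right)} \right)}\right) - 85301} = \frac{1}{- 59 \left(\left(-24 - 35\right) + \left(2 - 5\right)\right) - 85301} = \frac{1}{- 59 \left(\left(-24 - 35\right) - 3\right) - 85301} = \frac{1}{- 59 \left(-59 - 3\right) - 85301} = \frac{1}{\left(-59\right) \left(-62\right) - 85301} = \frac{1}{3658 - 85301} = \frac{1}{-81643} = - \frac{1}{81643}$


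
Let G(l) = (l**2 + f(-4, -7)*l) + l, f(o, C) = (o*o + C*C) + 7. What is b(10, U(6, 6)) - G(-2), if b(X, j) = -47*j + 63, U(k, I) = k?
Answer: -77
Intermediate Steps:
b(X, j) = 63 - 47*j
f(o, C) = 7 + C**2 + o**2 (f(o, C) = (o**2 + C**2) + 7 = (C**2 + o**2) + 7 = 7 + C**2 + o**2)
G(l) = l**2 + 73*l (G(l) = (l**2 + (7 + (-7)**2 + (-4)**2)*l) + l = (l**2 + (7 + 49 + 16)*l) + l = (l**2 + 72*l) + l = l**2 + 73*l)
b(10, U(6, 6)) - G(-2) = (63 - 47*6) - (-2)*(73 - 2) = (63 - 282) - (-2)*71 = -219 - 1*(-142) = -219 + 142 = -77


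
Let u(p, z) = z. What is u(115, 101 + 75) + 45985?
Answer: 46161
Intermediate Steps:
u(115, 101 + 75) + 45985 = (101 + 75) + 45985 = 176 + 45985 = 46161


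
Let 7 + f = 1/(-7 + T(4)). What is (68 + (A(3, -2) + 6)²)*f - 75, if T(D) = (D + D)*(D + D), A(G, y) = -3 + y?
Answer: -10579/19 ≈ -556.79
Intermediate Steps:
T(D) = 4*D² (T(D) = (2*D)*(2*D) = 4*D²)
f = -398/57 (f = -7 + 1/(-7 + 4*4²) = -7 + 1/(-7 + 4*16) = -7 + 1/(-7 + 64) = -7 + 1/57 = -398/57 ≈ -6.9825)
(68 + (A(3, -2) + 6)²)*f - 75 = (68 + ((-3 - 2) + 6)²)*(-398/57) - 75 = (68 + (-5 + 6)²)*(-398/57) - 75 = (68 + 1²)*(-398/57) - 75 = (68 + 1)*(-398/57) - 75 = 69*(-398/57) - 75 = -9154/19 - 75 = -10579/19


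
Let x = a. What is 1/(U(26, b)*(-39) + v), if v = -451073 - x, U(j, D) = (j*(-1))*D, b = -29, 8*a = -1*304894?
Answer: -4/1769469 ≈ -2.2606e-6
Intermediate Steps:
a = -152447/4 (a = (-1*304894)/8 = (⅛)*(-304894) = -152447/4 ≈ -38112.)
U(j, D) = -D*j (U(j, D) = (-j)*D = -D*j)
x = -152447/4 ≈ -38112.
v = -1651845/4 (v = -451073 - 1*(-152447/4) = -451073 + 152447/4 = -1651845/4 ≈ -4.1296e+5)
1/(U(26, b)*(-39) + v) = 1/(-1*(-29)*26*(-39) - 1651845/4) = 1/(754*(-39) - 1651845/4) = 1/(-29406 - 1651845/4) = 1/(-1769469/4) = -4/1769469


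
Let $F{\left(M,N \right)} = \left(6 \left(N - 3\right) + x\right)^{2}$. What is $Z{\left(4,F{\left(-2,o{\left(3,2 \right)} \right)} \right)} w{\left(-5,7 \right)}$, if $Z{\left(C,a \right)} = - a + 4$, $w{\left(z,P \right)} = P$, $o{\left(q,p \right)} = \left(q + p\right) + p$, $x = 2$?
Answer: $-4704$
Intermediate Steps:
$o{\left(q,p \right)} = q + 2 p$ ($o{\left(q,p \right)} = \left(p + q\right) + p = q + 2 p$)
$F{\left(M,N \right)} = \left(-16 + 6 N\right)^{2}$ ($F{\left(M,N \right)} = \left(6 \left(N - 3\right) + 2\right)^{2} = \left(6 \left(-3 + N\right) + 2\right)^{2} = \left(\left(-18 + 6 N\right) + 2\right)^{2} = \left(-16 + 6 N\right)^{2}$)
$Z{\left(C,a \right)} = 4 - a$
$Z{\left(4,F{\left(-2,o{\left(3,2 \right)} \right)} \right)} w{\left(-5,7 \right)} = \left(4 - 4 \left(-8 + 3 \left(3 + 2 \cdot 2\right)\right)^{2}\right) 7 = \left(4 - 4 \left(-8 + 3 \left(3 + 4\right)\right)^{2}\right) 7 = \left(4 - 4 \left(-8 + 3 \cdot 7\right)^{2}\right) 7 = \left(4 - 4 \left(-8 + 21\right)^{2}\right) 7 = \left(4 - 4 \cdot 13^{2}\right) 7 = \left(4 - 4 \cdot 169\right) 7 = \left(4 - 676\right) 7 = \left(-672\right) 7 = -4704$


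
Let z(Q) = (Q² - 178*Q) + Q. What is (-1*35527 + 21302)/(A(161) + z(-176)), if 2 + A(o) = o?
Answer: -14225/62287 ≈ -0.22838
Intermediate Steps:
A(o) = -2 + o
z(Q) = Q² - 177*Q
(-1*35527 + 21302)/(A(161) + z(-176)) = (-1*35527 + 21302)/((-2 + 161) - 176*(-177 - 176)) = (-35527 + 21302)/(159 - 176*(-353)) = -14225/(159 + 62128) = -14225/62287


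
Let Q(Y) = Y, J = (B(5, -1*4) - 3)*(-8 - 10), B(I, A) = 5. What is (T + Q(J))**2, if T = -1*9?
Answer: 2025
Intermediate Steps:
J = -36 (J = (5 - 3)*(-8 - 10) = 2*(-18) = -36)
T = -9
(T + Q(J))**2 = (-9 - 36)**2 = (-45)**2 = 2025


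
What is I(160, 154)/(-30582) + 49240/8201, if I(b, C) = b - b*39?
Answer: 777859880/125401491 ≈ 6.2030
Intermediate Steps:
I(b, C) = -38*b (I(b, C) = b - 39*b = -38*b)
I(160, 154)/(-30582) + 49240/8201 = -38*160/(-30582) + 49240/8201 = -6080*(-1/30582) + 49240*(1/8201) = 3040/15291 + 49240/8201 = 777859880/125401491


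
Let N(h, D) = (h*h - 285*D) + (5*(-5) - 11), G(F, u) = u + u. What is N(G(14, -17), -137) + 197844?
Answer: 238009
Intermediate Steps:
G(F, u) = 2*u
N(h, D) = -36 + h**2 - 285*D (N(h, D) = (h**2 - 285*D) + (-25 - 11) = (h**2 - 285*D) - 36 = -36 + h**2 - 285*D)
N(G(14, -17), -137) + 197844 = (-36 + (2*(-17))**2 - 285*(-137)) + 197844 = (-36 + (-34)**2 + 39045) + 197844 = (-36 + 1156 + 39045) + 197844 = 40165 + 197844 = 238009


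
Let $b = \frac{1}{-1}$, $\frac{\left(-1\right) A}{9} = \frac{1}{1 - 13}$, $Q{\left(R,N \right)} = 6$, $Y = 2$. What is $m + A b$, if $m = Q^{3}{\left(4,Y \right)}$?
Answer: $\frac{861}{4} \approx 215.25$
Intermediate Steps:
$A = \frac{3}{4}$ ($A = - \frac{9}{1 - 13} = - \frac{9}{-12} = \left(-9\right) \left(- \frac{1}{12}\right) = \frac{3}{4} \approx 0.75$)
$m = 216$ ($m = 6^{3} = 216$)
$b = -1$
$m + A b = 216 + \frac{3}{4} \left(-1\right) = 216 - \frac{3}{4} = \frac{861}{4}$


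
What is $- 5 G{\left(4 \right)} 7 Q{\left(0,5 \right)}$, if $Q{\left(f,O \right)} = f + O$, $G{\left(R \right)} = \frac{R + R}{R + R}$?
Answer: $-175$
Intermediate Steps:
$G{\left(R \right)} = 1$ ($G{\left(R \right)} = \frac{2 R}{2 R} = 2 R \frac{1}{2 R} = 1$)
$Q{\left(f,O \right)} = O + f$
$- 5 G{\left(4 \right)} 7 Q{\left(0,5 \right)} = - 5 \cdot 1 \cdot 7 \left(5 + 0\right) = - 5 \cdot 7 \cdot 5 = \left(-5\right) 35 = -175$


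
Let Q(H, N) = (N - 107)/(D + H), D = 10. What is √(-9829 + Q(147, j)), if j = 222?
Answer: I*√242256966/157 ≈ 99.138*I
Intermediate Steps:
Q(H, N) = (-107 + N)/(10 + H) (Q(H, N) = (N - 107)/(10 + H) = (-107 + N)/(10 + H))
√(-9829 + Q(147, j)) = √(-9829 + (-107 + 222)/(10 + 147)) = √(-9829 + 115/157) = √(-1543038/157) = I*√242256966/157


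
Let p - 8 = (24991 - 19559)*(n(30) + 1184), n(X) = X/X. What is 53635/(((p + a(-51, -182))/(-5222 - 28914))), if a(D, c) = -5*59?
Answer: -1830884360/6436633 ≈ -284.45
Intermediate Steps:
n(X) = 1
p = 6436928 (p = 8 + (24991 - 19559)*(1 + 1184) = 8 + 5432*1185 = 8 + 6436920 = 6436928)
a(D, c) = -295
53635/(((p + a(-51, -182))/(-5222 - 28914))) = 53635/(((6436928 - 295)/(-5222 - 28914))) = 53635/((6436633/(-34136))) = 53635/((6436633*(-1/34136))) = 53635/(-6436633/34136) = 53635*(-34136/6436633) = -1830884360/6436633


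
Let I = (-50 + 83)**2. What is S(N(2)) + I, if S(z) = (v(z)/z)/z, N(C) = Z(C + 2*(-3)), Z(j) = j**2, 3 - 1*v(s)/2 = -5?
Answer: 17425/16 ≈ 1089.1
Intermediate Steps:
v(s) = 16 (v(s) = 6 - 2*(-5) = 6 + 10 = 16)
N(C) = (-6 + C)**2 (N(C) = (C + 2*(-3))**2 = (C - 6)**2 = (-6 + C)**2)
S(z) = 16/z**2 (S(z) = (16/z)/z = 16/z**2)
I = 1089 (I = 33**2 = 1089)
S(N(2)) + I = 16/((-6 + 2)**2)**2 + 1089 = 16/((-4)**2)**2 + 1089 = 16/16**2 + 1089 = 16*(1/256) + 1089 = 1/16 + 1089 = 17425/16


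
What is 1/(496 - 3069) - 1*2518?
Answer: -6478815/2573 ≈ -2518.0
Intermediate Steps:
1/(496 - 3069) - 1*2518 = 1/(-2573) - 2518 = -1/2573 - 2518 = -6478815/2573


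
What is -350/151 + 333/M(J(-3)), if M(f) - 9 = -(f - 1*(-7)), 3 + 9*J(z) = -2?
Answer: 444497/3473 ≈ 127.99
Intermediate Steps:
J(z) = -5/9 (J(z) = -1/3 + (1/9)*(-2) = -1/3 - 2/9 = -5/9)
M(f) = 2 - f (M(f) = 9 - (f - 1*(-7)) = 9 - (f + 7) = 9 - (7 + f) = 9 + (-7 - f) = 2 - f)
-350/151 + 333/M(J(-3)) = -350/151 + 333/(2 - 1*(-5/9)) = -350*1/151 + 333/(2 + 5/9) = -350/151 + 333/(23/9) = -350/151 + 333*(9/23) = -350/151 + 2997/23 = 444497/3473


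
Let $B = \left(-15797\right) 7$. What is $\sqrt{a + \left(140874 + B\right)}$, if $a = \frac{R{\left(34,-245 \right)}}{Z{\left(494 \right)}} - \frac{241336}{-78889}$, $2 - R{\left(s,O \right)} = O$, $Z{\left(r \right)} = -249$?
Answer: $\frac{4 \sqrt{730654736381055246}}{19643361} \approx 174.06$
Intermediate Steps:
$B = -110579$
$R{\left(s,O \right)} = 2 - O$
$a = \frac{40607081}{19643361}$ ($a = \frac{2 - -245}{-249} - \frac{241336}{-78889} = \left(2 + 245\right) \left(- \frac{1}{249}\right) - - \frac{241336}{78889} = 247 \left(- \frac{1}{249}\right) + \frac{241336}{78889} = - \frac{247}{249} + \frac{241336}{78889} = \frac{40607081}{19643361} \approx 2.0672$)
$\sqrt{a + \left(140874 + B\right)} = \sqrt{\frac{40607081}{19643361} + \left(140874 - 110579\right)} = \sqrt{\frac{40607081}{19643361} + 30295} = \sqrt{\frac{595136228576}{19643361}} = \frac{4 \sqrt{730654736381055246}}{19643361}$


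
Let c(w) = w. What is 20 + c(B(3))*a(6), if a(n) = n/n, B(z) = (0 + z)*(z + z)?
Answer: 38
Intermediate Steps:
B(z) = 2*z² (B(z) = z*(2*z) = 2*z²)
a(n) = 1
20 + c(B(3))*a(6) = 20 + (2*3²)*1 = 20 + (2*9)*1 = 20 + 18*1 = 20 + 18 = 38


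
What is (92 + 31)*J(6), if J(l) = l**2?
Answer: 4428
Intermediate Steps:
(92 + 31)*J(6) = (92 + 31)*6**2 = 123*36 = 4428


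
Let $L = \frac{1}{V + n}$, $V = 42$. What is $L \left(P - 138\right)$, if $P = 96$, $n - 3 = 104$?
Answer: $- \frac{42}{149} \approx -0.28188$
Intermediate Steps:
$n = 107$ ($n = 3 + 104 = 107$)
$L = \frac{1}{149}$ ($L = \frac{1}{42 + 107} = \frac{1}{149} \approx 0.0067114$)
$L \left(P - 138\right) = \frac{96 - 138}{149} = \frac{1}{149} \left(-42\right) = - \frac{42}{149}$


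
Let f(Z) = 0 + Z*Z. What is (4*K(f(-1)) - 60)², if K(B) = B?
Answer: 3136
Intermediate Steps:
f(Z) = Z² (f(Z) = 0 + Z² = Z²)
(4*K(f(-1)) - 60)² = (4*(-1)² - 60)² = (4*1 - 60)² = (4 - 60)² = (-56)² = 3136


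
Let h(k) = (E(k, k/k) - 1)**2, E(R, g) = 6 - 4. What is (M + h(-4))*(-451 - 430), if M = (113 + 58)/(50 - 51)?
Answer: 149770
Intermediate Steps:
E(R, g) = 2
h(k) = 1 (h(k) = (2 - 1)**2 = 1**2 = 1)
M = -171 (M = 171/(-1) = 171*(-1) = -171)
(M + h(-4))*(-451 - 430) = (-171 + 1)*(-451 - 430) = -170*(-881) = 149770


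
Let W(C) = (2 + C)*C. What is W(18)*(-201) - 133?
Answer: -72493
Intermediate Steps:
W(C) = C*(2 + C)
W(18)*(-201) - 133 = (18*(2 + 18))*(-201) - 133 = (18*20)*(-201) - 133 = 360*(-201) - 133 = -72360 - 133 = -72493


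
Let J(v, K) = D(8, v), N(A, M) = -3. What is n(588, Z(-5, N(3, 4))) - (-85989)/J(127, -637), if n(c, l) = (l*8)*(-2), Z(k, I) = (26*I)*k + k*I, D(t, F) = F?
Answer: -736971/127 ≈ -5802.9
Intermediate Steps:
Z(k, I) = 27*I*k (Z(k, I) = 26*I*k + I*k = 27*I*k)
J(v, K) = v
n(c, l) = -16*l (n(c, l) = (8*l)*(-2) = -16*l)
n(588, Z(-5, N(3, 4))) - (-85989)/J(127, -637) = -432*(-3)*(-5) - (-85989)/127 = -16*405 - (-85989)/127 = -6480 - 1*(-85989/127) = -6480 + 85989/127 = -736971/127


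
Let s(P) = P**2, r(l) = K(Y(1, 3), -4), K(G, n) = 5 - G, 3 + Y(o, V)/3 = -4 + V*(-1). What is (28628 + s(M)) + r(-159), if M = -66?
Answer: 33019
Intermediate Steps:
Y(o, V) = -21 - 3*V (Y(o, V) = -9 + 3*(-4 + V*(-1)) = -9 + 3*(-4 - V) = -9 + (-12 - 3*V) = -21 - 3*V)
r(l) = 35 (r(l) = 5 - (-21 - 3*3) = 5 - (-21 - 9) = 5 - 1*(-30) = 5 + 30 = 35)
(28628 + s(M)) + r(-159) = (28628 + (-66)**2) + 35 = (28628 + 4356) + 35 = 32984 + 35 = 33019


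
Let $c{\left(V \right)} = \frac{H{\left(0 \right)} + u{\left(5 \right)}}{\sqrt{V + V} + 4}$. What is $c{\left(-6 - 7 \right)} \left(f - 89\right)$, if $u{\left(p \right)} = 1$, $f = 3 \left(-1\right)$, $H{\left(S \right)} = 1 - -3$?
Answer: $- \frac{920}{21} + \frac{230 i \sqrt{26}}{21} \approx -43.81 + 55.846 i$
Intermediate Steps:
$H{\left(S \right)} = 4$ ($H{\left(S \right)} = 1 + 3 = 4$)
$f = -3$
$c{\left(V \right)} = \frac{5}{4 + \sqrt{2} \sqrt{V}}$ ($c{\left(V \right)} = \frac{4 + 1}{\sqrt{V + V} + 4} = \frac{5}{\sqrt{2 V} + 4} = \frac{5}{\sqrt{2} \sqrt{V} + 4} = \frac{5}{4 + \sqrt{2} \sqrt{V}}$)
$c{\left(-6 - 7 \right)} \left(f - 89\right) = \frac{5}{4 + \sqrt{2} \sqrt{-6 - 7}} \left(-3 - 89\right) = \frac{5}{4 + \sqrt{2} \sqrt{-6 - 7}} \left(-92\right) = \frac{5}{4 + \sqrt{2} \sqrt{-13}} \left(-92\right) = \frac{5}{4 + \sqrt{2} i \sqrt{13}} \left(-92\right) = \frac{5}{4 + i \sqrt{26}} \left(-92\right) = - \frac{460}{4 + i \sqrt{26}}$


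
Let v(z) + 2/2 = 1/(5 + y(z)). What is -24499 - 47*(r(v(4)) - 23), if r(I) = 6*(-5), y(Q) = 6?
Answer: -22008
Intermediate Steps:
v(z) = -10/11 (v(z) = -1 + 1/(5 + 6) = -1 + 1/11 = -10/11)
r(I) = -30
-24499 - 47*(r(v(4)) - 23) = -24499 - 47*(-30 - 23) = -24499 - 47*(-53) = -24499 + 2491 = -22008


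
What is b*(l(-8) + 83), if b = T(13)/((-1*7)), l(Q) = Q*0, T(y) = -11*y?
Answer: 11869/7 ≈ 1695.6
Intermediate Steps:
l(Q) = 0
b = 143/7 (b = (-11*13)/((-1*7)) = -143/(-7) = -143*(-⅐) = 143/7 ≈ 20.429)
b*(l(-8) + 83) = 143*(0 + 83)/7 = (143/7)*83 = 11869/7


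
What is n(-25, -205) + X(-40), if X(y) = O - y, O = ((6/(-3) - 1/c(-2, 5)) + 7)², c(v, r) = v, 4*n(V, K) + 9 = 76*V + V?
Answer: -1653/4 ≈ -413.25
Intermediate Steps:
n(V, K) = -9/4 + 77*V/4 (n(V, K) = -9/4 + (76*V + V)/4 = -9/4 + (77*V)/4 = -9/4 + 77*V/4)
O = 121/4 (O = ((6/(-3) - 1/(-2)) + 7)² = ((6*(-⅓) - 1*(-½)) + 7)² = ((-2 + ½) + 7)² = (-3/2 + 7)² = (11/2)² = 121/4 ≈ 30.250)
X(y) = 121/4 - y
n(-25, -205) + X(-40) = (-9/4 + (77/4)*(-25)) + (121/4 - 1*(-40)) = (-9/4 - 1925/4) + (121/4 + 40) = -967/2 + 281/4 = -1653/4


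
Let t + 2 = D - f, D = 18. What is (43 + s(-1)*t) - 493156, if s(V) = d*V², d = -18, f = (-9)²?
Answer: -491943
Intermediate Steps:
f = 81
s(V) = -18*V²
t = -65 (t = -2 + (18 - 1*81) = -2 + (18 - 81) = -2 - 63 = -65)
(43 + s(-1)*t) - 493156 = (43 - 18*(-1)²*(-65)) - 493156 = (43 - 18*1*(-65)) - 493156 = (43 - 18*(-65)) - 493156 = (43 + 1170) - 493156 = 1213 - 493156 = -491943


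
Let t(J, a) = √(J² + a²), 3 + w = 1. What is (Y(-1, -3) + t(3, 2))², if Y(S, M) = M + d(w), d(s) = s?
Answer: (5 - √13)² ≈ 1.9445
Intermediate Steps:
w = -2 (w = -3 + 1 = -2)
Y(S, M) = -2 + M (Y(S, M) = M - 2 = -2 + M)
(Y(-1, -3) + t(3, 2))² = ((-2 - 3) + √(3² + 2²))² = (-5 + √(9 + 4))² = (-5 + √13)²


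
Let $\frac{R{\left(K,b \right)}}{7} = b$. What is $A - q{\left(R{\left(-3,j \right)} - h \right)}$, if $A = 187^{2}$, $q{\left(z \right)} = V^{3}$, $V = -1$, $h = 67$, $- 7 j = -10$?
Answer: $34970$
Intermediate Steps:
$j = \frac{10}{7}$ ($j = \left(- \frac{1}{7}\right) \left(-10\right) = \frac{10}{7} \approx 1.4286$)
$R{\left(K,b \right)} = 7 b$
$q{\left(z \right)} = -1$ ($q{\left(z \right)} = \left(-1\right)^{3} = -1$)
$A = 34969$
$A - q{\left(R{\left(-3,j \right)} - h \right)} = 34969 - -1 = 34969 + 1 = 34970$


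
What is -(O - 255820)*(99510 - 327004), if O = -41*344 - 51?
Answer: -61417692650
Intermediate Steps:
O = -14155 (O = -14104 - 51 = -14155)
-(O - 255820)*(99510 - 327004) = -(-14155 - 255820)*(99510 - 327004) = -(-269975)*(-227494) = -1*61417692650 = -61417692650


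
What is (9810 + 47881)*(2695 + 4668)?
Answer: 424778833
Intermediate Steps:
(9810 + 47881)*(2695 + 4668) = 57691*7363 = 424778833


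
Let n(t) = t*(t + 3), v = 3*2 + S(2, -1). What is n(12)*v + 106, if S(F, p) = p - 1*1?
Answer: 826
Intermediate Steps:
S(F, p) = -1 + p (S(F, p) = p - 1 = -1 + p)
v = 4 (v = 3*2 + (-1 - 1) = 6 - 2 = 4)
n(t) = t*(3 + t)
n(12)*v + 106 = (12*(3 + 12))*4 + 106 = (12*15)*4 + 106 = 180*4 + 106 = 720 + 106 = 826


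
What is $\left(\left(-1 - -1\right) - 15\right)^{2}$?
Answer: $225$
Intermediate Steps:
$\left(\left(-1 - -1\right) - 15\right)^{2} = \left(\left(-1 + 1\right) - 15\right)^{2} = \left(0 - 15\right)^{2} = \left(-15\right)^{2} = 225$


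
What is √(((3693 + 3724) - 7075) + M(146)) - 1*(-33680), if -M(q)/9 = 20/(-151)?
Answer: 33680 + 3*√869458/151 ≈ 33699.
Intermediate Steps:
M(q) = 180/151 (M(q) = -180/(-151) = -180*(-1)/151 = -9*(-20/151) = 180/151)
√(((3693 + 3724) - 7075) + M(146)) - 1*(-33680) = √(((3693 + 3724) - 7075) + 180/151) - 1*(-33680) = √((7417 - 7075) + 180/151) + 33680 = √(342 + 180/151) + 33680 = √(51822/151) + 33680 = 3*√869458/151 + 33680 = 33680 + 3*√869458/151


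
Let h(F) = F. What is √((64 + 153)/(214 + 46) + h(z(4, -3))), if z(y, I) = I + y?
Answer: 3*√3445/130 ≈ 1.3545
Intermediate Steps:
√((64 + 153)/(214 + 46) + h(z(4, -3))) = √((64 + 153)/(214 + 46) + (-3 + 4)) = √(217/260 + 1) = √(477/260) = 3*√3445/130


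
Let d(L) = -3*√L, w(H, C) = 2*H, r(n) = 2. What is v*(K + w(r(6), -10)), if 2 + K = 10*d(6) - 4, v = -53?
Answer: 106 + 1590*√6 ≈ 4000.7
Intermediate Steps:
K = -6 - 30*√6 (K = -2 + (10*(-3*√6) - 4) = -2 + (-30*√6 - 4) = -2 + (-4 - 30*√6) = -6 - 30*√6 ≈ -79.485)
v*(K + w(r(6), -10)) = -53*((-6 - 30*√6) + 2*2) = -53*((-6 - 30*√6) + 4) = -53*(-2 - 30*√6) = 106 + 1590*√6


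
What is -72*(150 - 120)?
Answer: -2160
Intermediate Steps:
-72*(150 - 120) = -72*30 = -2160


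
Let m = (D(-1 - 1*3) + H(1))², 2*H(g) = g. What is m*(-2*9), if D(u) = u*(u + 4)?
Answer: -9/2 ≈ -4.5000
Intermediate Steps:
D(u) = u*(4 + u)
H(g) = g/2
m = ¼ (m = ((-1 - 1*3)*(4 + (-1 - 1*3)) + (½)*1)² = ((-1 - 3)*(4 + (-1 - 3)) + ½)² = (-4*(4 - 4) + ½)² = (-4*0 + ½)² = (0 + ½)² = (½)² = ¼ ≈ 0.25000)
m*(-2*9) = (-2*9)/4 = (¼)*(-18) = -9/2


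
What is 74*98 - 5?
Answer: 7247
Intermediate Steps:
74*98 - 5 = 7252 - 5 = 7247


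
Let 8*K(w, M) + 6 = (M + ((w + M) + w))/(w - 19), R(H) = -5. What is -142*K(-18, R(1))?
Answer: 3124/37 ≈ 84.432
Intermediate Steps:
K(w, M) = -¾ + (2*M + 2*w)/(8*(-19 + w)) (K(w, M) = -¾ + ((M + ((w + M) + w))/(w - 19))/8 = -¾ + ((M + ((M + w) + w))/(-19 + w))/8 = -¾ + ((M + (M + 2*w))/(-19 + w))/8 = -¾ + ((2*M + 2*w)/(-19 + w))/8 = -¾ + (2*M + 2*w)/(8*(-19 + w)))
-142*K(-18, R(1)) = -71*(57 - 5 - 2*(-18))/(2*(-19 - 18)) = -71*(57 - 5 + 36)/(2*(-37)) = -71*(-1)*88/(2*37) = -142*(-22/37) = 3124/37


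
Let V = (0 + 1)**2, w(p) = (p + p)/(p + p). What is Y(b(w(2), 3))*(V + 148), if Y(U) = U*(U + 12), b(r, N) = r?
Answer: 1937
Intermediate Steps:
w(p) = 1 (w(p) = (2*p)/((2*p)) = (2*p)*(1/(2*p)) = 1)
Y(U) = U*(12 + U)
V = 1 (V = 1**2 = 1)
Y(b(w(2), 3))*(V + 148) = (1*(12 + 1))*(1 + 148) = (1*13)*149 = 13*149 = 1937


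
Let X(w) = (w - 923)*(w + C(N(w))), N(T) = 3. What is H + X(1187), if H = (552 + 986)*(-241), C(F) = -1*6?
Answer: -58874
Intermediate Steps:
C(F) = -6
H = -370658 (H = 1538*(-241) = -370658)
X(w) = (-923 + w)*(-6 + w) (X(w) = (w - 923)*(w - 6) = (-923 + w)*(-6 + w))
H + X(1187) = -370658 + (5538 + 1187² - 929*1187) = -370658 + (5538 + 1408969 - 1102723) = -370658 + 311784 = -58874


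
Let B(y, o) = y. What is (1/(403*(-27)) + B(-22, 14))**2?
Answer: 57304220689/118396161 ≈ 484.00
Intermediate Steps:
(1/(403*(-27)) + B(-22, 14))**2 = (1/(403*(-27)) - 22)**2 = ((1/403)*(-1/27) - 22)**2 = (-1/10881 - 22)**2 = (-239383/10881)**2 = 57304220689/118396161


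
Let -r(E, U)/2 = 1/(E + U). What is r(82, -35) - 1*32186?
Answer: -1512744/47 ≈ -32186.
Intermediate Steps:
r(E, U) = -2/(E + U)
r(82, -35) - 1*32186 = -2/(82 - 35) - 1*32186 = -2/47 - 32186 = -1512744/47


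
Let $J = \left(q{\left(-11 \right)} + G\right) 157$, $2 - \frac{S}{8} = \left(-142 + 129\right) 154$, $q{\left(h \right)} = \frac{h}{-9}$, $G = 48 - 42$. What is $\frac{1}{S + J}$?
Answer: $\frac{9}{154493} \approx 5.8255 \cdot 10^{-5}$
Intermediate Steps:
$G = 6$ ($G = 48 - 42 = 6$)
$q{\left(h \right)} = - \frac{h}{9}$ ($q{\left(h \right)} = h \left(- \frac{1}{9}\right) = - \frac{h}{9}$)
$S = 16032$ ($S = 16 - 8 \left(-142 + 129\right) 154 = 16 - 8 \left(\left(-13\right) 154\right) = 16 - -16016 = 16 + 16016 = 16032$)
$J = \frac{10205}{9}$ ($J = \left(\left(- \frac{1}{9}\right) \left(-11\right) + 6\right) 157 = \left(\frac{11}{9} + 6\right) 157 = \frac{65}{9} \cdot 157 = \frac{10205}{9} \approx 1133.9$)
$\frac{1}{S + J} = \frac{1}{16032 + \frac{10205}{9}} = \frac{1}{\frac{154493}{9}} = \frac{9}{154493}$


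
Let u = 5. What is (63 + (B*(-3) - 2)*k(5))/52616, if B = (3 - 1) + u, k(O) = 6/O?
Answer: 177/263080 ≈ 0.00067280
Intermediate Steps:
B = 7 (B = (3 - 1) + 5 = 2 + 5 = 7)
(63 + (B*(-3) - 2)*k(5))/52616 = (63 + (7*(-3) - 2)*(6/5))/52616 = (63 + (-21 - 2)*(6*(⅕)))*(1/52616) = (63 - 23*6/5)*(1/52616) = (63 - 138/5)*(1/52616) = (177/5)*(1/52616) = 177/263080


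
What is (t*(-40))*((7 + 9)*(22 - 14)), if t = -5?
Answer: 25600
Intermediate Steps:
(t*(-40))*((7 + 9)*(22 - 14)) = (-5*(-40))*((7 + 9)*(22 - 14)) = 200*(16*8) = 200*128 = 25600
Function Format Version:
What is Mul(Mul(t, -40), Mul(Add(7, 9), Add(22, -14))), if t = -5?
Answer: 25600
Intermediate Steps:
Mul(Mul(t, -40), Mul(Add(7, 9), Add(22, -14))) = Mul(Mul(-5, -40), Mul(Add(7, 9), Add(22, -14))) = Mul(200, Mul(16, 8)) = Mul(200, 128) = 25600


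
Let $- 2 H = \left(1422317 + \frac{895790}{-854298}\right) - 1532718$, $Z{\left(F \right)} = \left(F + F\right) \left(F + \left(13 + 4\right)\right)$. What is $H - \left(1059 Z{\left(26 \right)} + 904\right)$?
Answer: $- \frac{988263449050}{427149} \approx -2.3136 \cdot 10^{6}$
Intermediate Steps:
$Z{\left(F \right)} = 2 F \left(17 + F\right)$ ($Z{\left(F \right)} = 2 F \left(F + 17\right) = 2 F \left(17 + F\right)$)
$H = \frac{23579062322}{427149}$ ($H = - \frac{\left(1422317 + \frac{895790}{-854298}\right) - 1532718}{2} = - \frac{\left(1422317 + 895790 \left(- \frac{1}{854298}\right)\right) - 1532718}{2} = - \frac{\left(1422317 - \frac{447895}{427149}\right) - 1532718}{2} = - \frac{\frac{607540836338}{427149} - 1532718}{2} = \left(- \frac{1}{2}\right) \left(- \frac{47158124644}{427149}\right) = \frac{23579062322}{427149} \approx 55201.0$)
$H - \left(1059 Z{\left(26 \right)} + 904\right) = \frac{23579062322}{427149} - \left(1059 \cdot 2 \cdot 26 \left(17 + 26\right) + 904\right) = \frac{23579062322}{427149} - \left(1059 \cdot 2 \cdot 26 \cdot 43 + 904\right) = \frac{23579062322}{427149} - \left(1059 \cdot 2236 + 904\right) = \frac{23579062322}{427149} - \left(2367924 + 904\right) = \frac{23579062322}{427149} - 2368828 = - \frac{988263449050}{427149}$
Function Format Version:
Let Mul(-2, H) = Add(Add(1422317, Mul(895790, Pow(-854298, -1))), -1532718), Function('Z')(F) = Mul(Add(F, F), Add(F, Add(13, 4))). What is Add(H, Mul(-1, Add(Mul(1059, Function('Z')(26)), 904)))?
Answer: Rational(-988263449050, 427149) ≈ -2.3136e+6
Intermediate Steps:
Function('Z')(F) = Mul(2, F, Add(17, F)) (Function('Z')(F) = Mul(Mul(2, F), Add(F, 17)) = Mul(Mul(2, F), Add(17, F)) = Mul(2, F, Add(17, F)))
H = Rational(23579062322, 427149) (H = Mul(Rational(-1, 2), Add(Add(1422317, Mul(895790, Pow(-854298, -1))), -1532718)) = Mul(Rational(-1, 2), Add(Add(1422317, Mul(895790, Rational(-1, 854298))), -1532718)) = Mul(Rational(-1, 2), Add(Add(1422317, Rational(-447895, 427149)), -1532718)) = Mul(Rational(-1, 2), Add(Rational(607540836338, 427149), -1532718)) = Mul(Rational(-1, 2), Rational(-47158124644, 427149)) = Rational(23579062322, 427149) ≈ 55201.)
Add(H, Mul(-1, Add(Mul(1059, Function('Z')(26)), 904))) = Add(Rational(23579062322, 427149), Mul(-1, Add(Mul(1059, Mul(2, 26, Add(17, 26))), 904))) = Add(Rational(23579062322, 427149), Mul(-1, Add(Mul(1059, Mul(2, 26, 43)), 904))) = Add(Rational(23579062322, 427149), Mul(-1, Add(Mul(1059, 2236), 904))) = Add(Rational(23579062322, 427149), Mul(-1, Add(2367924, 904))) = Add(Rational(23579062322, 427149), Mul(-1, 2368828)) = Add(Rational(23579062322, 427149), -2368828) = Rational(-988263449050, 427149)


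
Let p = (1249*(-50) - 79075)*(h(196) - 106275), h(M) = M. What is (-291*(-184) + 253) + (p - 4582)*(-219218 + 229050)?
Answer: 147606104233773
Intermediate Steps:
p = 15012830475 (p = (1249*(-50) - 79075)*(196 - 106275) = (-62450 - 79075)*(-106079) = -141525*(-106079) = 15012830475)
(-291*(-184) + 253) + (p - 4582)*(-219218 + 229050) = (-291*(-184) + 253) + (15012830475 - 4582)*(-219218 + 229050) = (53544 + 253) + 15012825893*9832 = 53797 + 147606104179976 = 147606104233773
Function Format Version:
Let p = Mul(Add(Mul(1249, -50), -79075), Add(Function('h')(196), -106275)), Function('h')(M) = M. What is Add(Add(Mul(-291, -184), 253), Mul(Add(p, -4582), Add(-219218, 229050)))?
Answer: 147606104233773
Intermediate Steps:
p = 15012830475 (p = Mul(Add(Mul(1249, -50), -79075), Add(196, -106275)) = Mul(Add(-62450, -79075), -106079) = Mul(-141525, -106079) = 15012830475)
Add(Add(Mul(-291, -184), 253), Mul(Add(p, -4582), Add(-219218, 229050))) = Add(Add(Mul(-291, -184), 253), Mul(Add(15012830475, -4582), Add(-219218, 229050))) = Add(Add(53544, 253), Mul(15012825893, 9832)) = Add(53797, 147606104179976) = 147606104233773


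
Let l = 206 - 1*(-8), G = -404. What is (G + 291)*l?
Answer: -24182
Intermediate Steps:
l = 214 (l = 206 + 8 = 214)
(G + 291)*l = (-404 + 291)*214 = -113*214 = -24182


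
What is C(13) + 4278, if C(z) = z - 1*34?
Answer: 4257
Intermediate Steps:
C(z) = -34 + z (C(z) = z - 34 = -34 + z)
C(13) + 4278 = (-34 + 13) + 4278 = -21 + 4278 = 4257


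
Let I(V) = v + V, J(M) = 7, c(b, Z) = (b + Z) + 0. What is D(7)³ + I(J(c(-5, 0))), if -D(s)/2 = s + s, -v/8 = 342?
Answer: -24681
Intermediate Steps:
c(b, Z) = Z + b (c(b, Z) = (Z + b) + 0 = Z + b)
v = -2736 (v = -8*342 = -2736)
I(V) = -2736 + V
D(s) = -4*s (D(s) = -2*(s + s) = -4*s)
D(7)³ + I(J(c(-5, 0))) = (-4*7)³ + (-2736 + 7) = (-28)³ - 2729 = -21952 - 2729 = -24681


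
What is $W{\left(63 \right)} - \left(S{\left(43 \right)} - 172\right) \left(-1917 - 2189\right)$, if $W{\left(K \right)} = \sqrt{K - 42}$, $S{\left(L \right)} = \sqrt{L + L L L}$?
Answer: $-706232 + \sqrt{21} + 20530 \sqrt{3182} \approx 4.5185 \cdot 10^{5}$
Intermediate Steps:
$S{\left(L \right)} = \sqrt{L + L^{3}}$ ($S{\left(L \right)} = \sqrt{L + L^{2} L} = \sqrt{L + L^{3}}$)
$W{\left(K \right)} = \sqrt{-42 + K}$
$W{\left(63 \right)} - \left(S{\left(43 \right)} - 172\right) \left(-1917 - 2189\right) = \sqrt{-42 + 63} - \left(\sqrt{43 + 43^{3}} - 172\right) \left(-1917 - 2189\right) = \sqrt{21} - \left(\sqrt{43 + 79507} - 172\right) \left(-4106\right) = \sqrt{21} - \left(\sqrt{79550} - 172\right) \left(-4106\right) = \sqrt{21} - \left(5 \sqrt{3182} - 172\right) \left(-4106\right) = \sqrt{21} - \left(-172 + 5 \sqrt{3182}\right) \left(-4106\right) = \sqrt{21} - \left(706232 - 20530 \sqrt{3182}\right) = -706232 + \sqrt{21} + 20530 \sqrt{3182}$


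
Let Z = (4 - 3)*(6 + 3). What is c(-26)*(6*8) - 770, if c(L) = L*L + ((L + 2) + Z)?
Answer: 30958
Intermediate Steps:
Z = 9 (Z = 1*9 = 9)
c(L) = 11 + L + L² (c(L) = L*L + ((L + 2) + 9) = L² + ((2 + L) + 9) = L² + (11 + L) = 11 + L + L²)
c(-26)*(6*8) - 770 = (11 - 26 + (-26)²)*(6*8) - 770 = (11 - 26 + 676)*48 - 770 = 661*48 - 770 = 31728 - 770 = 30958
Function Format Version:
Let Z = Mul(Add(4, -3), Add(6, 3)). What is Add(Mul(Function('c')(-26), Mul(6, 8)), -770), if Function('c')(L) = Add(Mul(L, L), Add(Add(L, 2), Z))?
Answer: 30958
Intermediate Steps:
Z = 9 (Z = Mul(1, 9) = 9)
Function('c')(L) = Add(11, L, Pow(L, 2)) (Function('c')(L) = Add(Mul(L, L), Add(Add(L, 2), 9)) = Add(Pow(L, 2), Add(Add(2, L), 9)) = Add(Pow(L, 2), Add(11, L)) = Add(11, L, Pow(L, 2)))
Add(Mul(Function('c')(-26), Mul(6, 8)), -770) = Add(Mul(Add(11, -26, Pow(-26, 2)), Mul(6, 8)), -770) = Add(Mul(Add(11, -26, 676), 48), -770) = Add(Mul(661, 48), -770) = Add(31728, -770) = 30958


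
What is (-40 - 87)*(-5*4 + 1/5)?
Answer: 12573/5 ≈ 2514.6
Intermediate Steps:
(-40 - 87)*(-5*4 + 1/5) = -127*(-20 + 1*(1/5)) = -127*(-20 + 1/5) = -127*(-99/5) = 12573/5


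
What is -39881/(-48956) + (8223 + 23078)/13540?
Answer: 129522531/41429015 ≈ 3.1264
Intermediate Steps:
-39881/(-48956) + (8223 + 23078)/13540 = -39881*(-1/48956) + 31301*(1/13540) = 39881/48956 + 31301/13540 = 129522531/41429015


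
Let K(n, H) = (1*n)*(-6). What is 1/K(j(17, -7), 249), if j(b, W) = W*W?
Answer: -1/294 ≈ -0.0034014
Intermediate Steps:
j(b, W) = W²
K(n, H) = -6*n (K(n, H) = n*(-6) = -6*n)
1/K(j(17, -7), 249) = 1/(-6*(-7)²) = 1/(-6*49) = 1/(-294) = -1/294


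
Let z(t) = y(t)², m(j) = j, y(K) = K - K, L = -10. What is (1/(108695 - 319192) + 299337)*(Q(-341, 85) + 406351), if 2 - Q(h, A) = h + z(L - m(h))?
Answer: 25625602059226672/210497 ≈ 1.2174e+11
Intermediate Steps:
y(K) = 0
z(t) = 0 (z(t) = 0² = 0)
Q(h, A) = 2 - h (Q(h, A) = 2 - (h + 0) = 2 - h)
(1/(108695 - 319192) + 299337)*(Q(-341, 85) + 406351) = (1/(108695 - 319192) + 299337)*((2 - 1*(-341)) + 406351) = (1/(-210497) + 299337)*((2 + 341) + 406351) = (-1/210497 + 299337)*(343 + 406351) = (63009540488/210497)*406694 = 25625602059226672/210497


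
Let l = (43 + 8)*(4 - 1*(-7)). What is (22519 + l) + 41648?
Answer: 64728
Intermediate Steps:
l = 561 (l = 51*(4 + 7) = 51*11 = 561)
(22519 + l) + 41648 = (22519 + 561) + 41648 = 23080 + 41648 = 64728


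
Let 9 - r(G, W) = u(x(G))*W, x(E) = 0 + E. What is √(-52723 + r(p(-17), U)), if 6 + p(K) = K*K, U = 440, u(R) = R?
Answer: I*√177234 ≈ 420.99*I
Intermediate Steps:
x(E) = E
p(K) = -6 + K² (p(K) = -6 + K*K = -6 + K²)
r(G, W) = 9 - G*W
√(-52723 + r(p(-17), U)) = √(-52723 + (9 - 1*(-6 + (-17)²)*440)) = √(-52723 + (9 - 1*(-6 + 289)*440)) = √(-52723 + (9 - 1*283*440)) = √(-52723 + (9 - 124520)) = √(-52723 - 124511) = √(-177234) = I*√177234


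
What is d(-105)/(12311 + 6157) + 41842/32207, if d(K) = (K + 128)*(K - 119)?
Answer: 151701898/148699719 ≈ 1.0202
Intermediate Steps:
d(K) = (-119 + K)*(128 + K) (d(K) = (128 + K)*(-119 + K) = (-119 + K)*(128 + K))
d(-105)/(12311 + 6157) + 41842/32207 = (-15232 + (-105)² + 9*(-105))/(12311 + 6157) + 41842/32207 = (-15232 + 11025 - 945)/18468 + 41842*(1/32207) = -5152*1/18468 + 41842/32207 = -1288/4617 + 41842/32207 = 151701898/148699719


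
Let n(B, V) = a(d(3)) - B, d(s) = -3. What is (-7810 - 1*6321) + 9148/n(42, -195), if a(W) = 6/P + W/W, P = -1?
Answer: -673305/47 ≈ -14326.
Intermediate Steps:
a(W) = -5 (a(W) = 6/(-1) + W/W = 6*(-1) + 1 = -6 + 1 = -5)
n(B, V) = -5 - B
(-7810 - 1*6321) + 9148/n(42, -195) = (-7810 - 1*6321) + 9148/(-5 - 1*42) = (-7810 - 6321) + 9148/(-5 - 42) = -14131 + 9148/(-47) = -14131 + 9148*(-1/47) = -14131 - 9148/47 = -673305/47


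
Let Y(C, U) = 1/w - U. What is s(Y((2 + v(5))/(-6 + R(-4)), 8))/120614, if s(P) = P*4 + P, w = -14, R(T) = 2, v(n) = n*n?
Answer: -565/1688596 ≈ -0.00033460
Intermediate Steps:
v(n) = n²
Y(C, U) = -1/14 - U (Y(C, U) = 1/(-14) - U = -1/14 - U)
s(P) = 5*P (s(P) = 4*P + P = 5*P)
s(Y((2 + v(5))/(-6 + R(-4)), 8))/120614 = (5*(-1/14 - 1*8))/120614 = (5*(-1/14 - 8))*(1/120614) = (5*(-113/14))*(1/120614) = -565/14*1/120614 = -565/1688596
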